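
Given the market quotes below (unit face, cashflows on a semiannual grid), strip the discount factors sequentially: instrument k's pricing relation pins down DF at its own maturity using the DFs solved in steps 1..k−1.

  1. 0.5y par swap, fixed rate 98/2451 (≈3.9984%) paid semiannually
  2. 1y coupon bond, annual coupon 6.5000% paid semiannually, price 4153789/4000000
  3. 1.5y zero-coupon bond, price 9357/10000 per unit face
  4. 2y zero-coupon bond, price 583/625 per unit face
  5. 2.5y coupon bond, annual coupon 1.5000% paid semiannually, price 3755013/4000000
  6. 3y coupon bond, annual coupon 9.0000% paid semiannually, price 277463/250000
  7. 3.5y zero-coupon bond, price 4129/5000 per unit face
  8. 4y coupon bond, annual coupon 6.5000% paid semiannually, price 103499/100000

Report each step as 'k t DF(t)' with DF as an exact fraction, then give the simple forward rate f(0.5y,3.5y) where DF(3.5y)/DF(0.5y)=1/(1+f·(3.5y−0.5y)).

step 1 [0.5y] swap r/2=49/2451: DF=(1 − 49/2451·(0))/(1+49/2451) = 2451/2500 ≈ 0.980400
step 2 [1y] bond c/2=13/400: DF=(4153789/4000000 − 13/400·(0.980400))/(1+13/400) = 9749/10000 ≈ 0.974900
step 3 [1.5y] zero: DF = P = 9357/10000 ≈ 0.935700
step 4 [2y] zero: DF = P = 583/625 ≈ 0.932800
step 5 [2.5y] bond c/2=3/400: DF=(3755013/4000000 − 3/400·(0.980400+0.974900+0.935700+0.932800))/(1+3/400) = 9033/10000 ≈ 0.903300
step 6 [3y] bond c/2=9/200: DF=(277463/250000 − 9/200·(0.980400+0.974900+0.935700+0.932800+0.903300))/(1+9/200) = 1717/2000 ≈ 0.858500
step 7 [3.5y] zero: DF = P = 4129/5000 ≈ 0.825800
step 8 [4y] bond c/2=13/400: DF=(103499/100000 − 13/400·(0.980400+0.974900+0.935700+0.932800+0.903300+0.858500+0.825800))/(1+13/400) = 4003/5000 ≈ 0.800600

1 1/2 2451/2500
2 1 9749/10000
3 3/2 9357/10000
4 2 583/625
5 5/2 9033/10000
6 3 1717/2000
7 7/2 4129/5000
8 4 4003/5000
f(0.5y,3.5y) = ((2451/2500)/(4129/5000) − 1)/(3) = 773/12387 ≈ 6.2404%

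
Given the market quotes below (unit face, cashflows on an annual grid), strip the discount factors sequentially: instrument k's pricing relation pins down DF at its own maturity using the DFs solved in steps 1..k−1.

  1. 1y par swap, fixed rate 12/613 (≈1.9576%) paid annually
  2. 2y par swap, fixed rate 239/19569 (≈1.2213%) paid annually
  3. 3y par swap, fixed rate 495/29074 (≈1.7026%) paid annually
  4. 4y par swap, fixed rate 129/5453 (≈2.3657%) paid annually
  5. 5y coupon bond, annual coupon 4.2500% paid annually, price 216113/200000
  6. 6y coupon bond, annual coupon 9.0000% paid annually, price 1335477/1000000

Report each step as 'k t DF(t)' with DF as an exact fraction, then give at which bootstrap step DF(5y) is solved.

1 1 613/625
2 2 9761/10000
3 3 1901/2000
4 4 9097/10000
5 5 8809/10000
6 6 8373/10000
DF(5y) is solved at step 5

step 1 [1y] swap r/1=12/613: DF=(1 − 12/613·(0))/(1+12/613) = 613/625 ≈ 0.980800
step 2 [2y] swap r/1=239/19569: DF=(1 − 239/19569·(0.980800))/(1+239/19569) = 9761/10000 ≈ 0.976100
step 3 [3y] swap r/1=495/29074: DF=(1 − 495/29074·(0.980800+0.976100))/(1+495/29074) = 1901/2000 ≈ 0.950500
step 4 [4y] swap r/1=129/5453: DF=(1 − 129/5453·(0.980800+0.976100+0.950500))/(1+129/5453) = 9097/10000 ≈ 0.909700
step 5 [5y] bond c/1=17/400: DF=(216113/200000 − 17/400·(0.980800+0.976100+0.950500+0.909700))/(1+17/400) = 8809/10000 ≈ 0.880900
step 6 [6y] bond c/1=9/100: DF=(1335477/1000000 − 9/100·(0.980800+0.976100+0.950500+0.909700+0.880900))/(1+9/100) = 8373/10000 ≈ 0.837300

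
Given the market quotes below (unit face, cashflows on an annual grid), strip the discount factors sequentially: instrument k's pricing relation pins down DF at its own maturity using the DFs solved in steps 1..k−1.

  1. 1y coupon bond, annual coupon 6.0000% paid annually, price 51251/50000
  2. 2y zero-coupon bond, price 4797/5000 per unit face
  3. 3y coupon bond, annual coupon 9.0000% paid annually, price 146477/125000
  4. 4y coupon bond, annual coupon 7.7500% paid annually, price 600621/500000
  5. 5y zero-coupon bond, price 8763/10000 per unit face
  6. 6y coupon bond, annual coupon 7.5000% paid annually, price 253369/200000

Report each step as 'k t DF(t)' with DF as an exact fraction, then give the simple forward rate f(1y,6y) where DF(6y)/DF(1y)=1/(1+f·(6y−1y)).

1 1 967/1000
2 2 4797/5000
3 3 229/250
4 4 569/625
5 5 8763/10000
6 6 1711/2000
f(1y,6y) = ((967/1000)/(1711/2000) − 1)/(5) = 223/8555 ≈ 2.6067%

step 1 [1y] bond c/1=3/50: DF=(51251/50000 − 3/50·(0))/(1+3/50) = 967/1000 ≈ 0.967000
step 2 [2y] zero: DF = P = 4797/5000 ≈ 0.959400
step 3 [3y] bond c/1=9/100: DF=(146477/125000 − 9/100·(0.967000+0.959400))/(1+9/100) = 229/250 ≈ 0.916000
step 4 [4y] bond c/1=31/400: DF=(600621/500000 − 31/400·(0.967000+0.959400+0.916000))/(1+31/400) = 569/625 ≈ 0.910400
step 5 [5y] zero: DF = P = 8763/10000 ≈ 0.876300
step 6 [6y] bond c/1=3/40: DF=(253369/200000 − 3/40·(0.967000+0.959400+0.916000+0.910400+0.876300))/(1+3/40) = 1711/2000 ≈ 0.855500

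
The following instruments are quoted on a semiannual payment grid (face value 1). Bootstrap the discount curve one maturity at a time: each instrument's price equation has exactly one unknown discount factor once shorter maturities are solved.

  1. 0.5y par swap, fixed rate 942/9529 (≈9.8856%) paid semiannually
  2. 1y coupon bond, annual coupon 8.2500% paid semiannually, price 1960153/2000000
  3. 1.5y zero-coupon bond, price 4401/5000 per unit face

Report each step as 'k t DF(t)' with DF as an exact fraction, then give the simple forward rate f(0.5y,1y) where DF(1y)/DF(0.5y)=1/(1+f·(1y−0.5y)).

1 1/2 9529/10000
2 1 1807/2000
3 3/2 4401/5000
f(0.5y,1y) = ((9529/10000)/(1807/2000) − 1)/(1/2) = 76/695 ≈ 10.9353%

step 1 [0.5y] swap r/2=471/9529: DF=(1 − 471/9529·(0))/(1+471/9529) = 9529/10000 ≈ 0.952900
step 2 [1y] bond c/2=33/800: DF=(1960153/2000000 − 33/800·(0.952900))/(1+33/800) = 1807/2000 ≈ 0.903500
step 3 [1.5y] zero: DF = P = 4401/5000 ≈ 0.880200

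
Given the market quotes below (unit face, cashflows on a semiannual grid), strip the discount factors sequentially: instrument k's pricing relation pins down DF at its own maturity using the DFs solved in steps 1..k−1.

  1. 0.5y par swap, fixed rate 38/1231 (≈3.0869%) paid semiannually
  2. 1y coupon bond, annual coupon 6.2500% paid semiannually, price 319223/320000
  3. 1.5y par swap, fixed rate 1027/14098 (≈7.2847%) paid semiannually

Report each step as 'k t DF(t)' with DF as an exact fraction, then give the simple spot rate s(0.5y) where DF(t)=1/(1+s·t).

step 1 [0.5y] swap r/2=19/1231: DF=(1 − 19/1231·(0))/(1+19/1231) = 1231/1250 ≈ 0.984800
step 2 [1y] bond c/2=1/32: DF=(319223/320000 − 1/32·(0.984800))/(1+1/32) = 15/16 ≈ 0.937500
step 3 [1.5y] swap r/2=1027/28196: DF=(1 − 1027/28196·(0.984800+0.937500))/(1+1027/28196) = 8973/10000 ≈ 0.897300

1 1/2 1231/1250
2 1 15/16
3 3/2 8973/10000
s(0.5y) = (1/(1231/1250) − 1)/(1/2) = 38/1231 ≈ 3.0869%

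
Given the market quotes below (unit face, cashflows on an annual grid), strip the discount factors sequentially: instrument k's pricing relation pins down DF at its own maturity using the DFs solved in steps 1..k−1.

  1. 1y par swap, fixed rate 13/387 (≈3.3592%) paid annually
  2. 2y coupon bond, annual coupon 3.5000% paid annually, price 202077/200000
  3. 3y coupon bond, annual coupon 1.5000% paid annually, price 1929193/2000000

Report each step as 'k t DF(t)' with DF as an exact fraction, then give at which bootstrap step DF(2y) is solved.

1 1 387/400
2 2 1887/2000
3 3 9221/10000
DF(2y) is solved at step 2

step 1 [1y] swap r/1=13/387: DF=(1 − 13/387·(0))/(1+13/387) = 387/400 ≈ 0.967500
step 2 [2y] bond c/1=7/200: DF=(202077/200000 − 7/200·(0.967500))/(1+7/200) = 1887/2000 ≈ 0.943500
step 3 [3y] bond c/1=3/200: DF=(1929193/2000000 − 3/200·(0.967500+0.943500))/(1+3/200) = 9221/10000 ≈ 0.922100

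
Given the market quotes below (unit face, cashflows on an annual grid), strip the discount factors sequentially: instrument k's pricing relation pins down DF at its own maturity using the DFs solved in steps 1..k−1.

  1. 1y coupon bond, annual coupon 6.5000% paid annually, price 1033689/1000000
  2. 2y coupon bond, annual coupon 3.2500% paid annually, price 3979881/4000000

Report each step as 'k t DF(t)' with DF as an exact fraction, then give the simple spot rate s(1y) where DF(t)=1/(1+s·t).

1 1 4853/5000
2 2 9331/10000
s(1y) = (1/(4853/5000) − 1)/(1) = 147/4853 ≈ 3.0291%

step 1 [1y] bond c/1=13/200: DF=(1033689/1000000 − 13/200·(0))/(1+13/200) = 4853/5000 ≈ 0.970600
step 2 [2y] bond c/1=13/400: DF=(3979881/4000000 − 13/400·(0.970600))/(1+13/400) = 9331/10000 ≈ 0.933100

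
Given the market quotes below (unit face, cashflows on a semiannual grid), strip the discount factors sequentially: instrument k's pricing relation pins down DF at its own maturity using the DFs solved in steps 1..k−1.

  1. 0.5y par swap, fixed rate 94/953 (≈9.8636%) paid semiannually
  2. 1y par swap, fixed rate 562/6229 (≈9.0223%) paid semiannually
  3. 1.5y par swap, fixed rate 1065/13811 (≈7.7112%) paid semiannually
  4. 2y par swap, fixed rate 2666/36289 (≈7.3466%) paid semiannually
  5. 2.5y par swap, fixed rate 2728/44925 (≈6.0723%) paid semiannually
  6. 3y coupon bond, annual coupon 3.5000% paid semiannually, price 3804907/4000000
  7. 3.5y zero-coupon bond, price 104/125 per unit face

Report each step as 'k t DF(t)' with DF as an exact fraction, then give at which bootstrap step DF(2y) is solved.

step 1 [0.5y] swap r/2=47/953: DF=(1 − 47/953·(0))/(1+47/953) = 953/1000 ≈ 0.953000
step 2 [1y] swap r/2=281/6229: DF=(1 − 281/6229·(0.953000))/(1+281/6229) = 9157/10000 ≈ 0.915700
step 3 [1.5y] swap r/2=1065/27622: DF=(1 − 1065/27622·(0.953000+0.915700))/(1+1065/27622) = 1787/2000 ≈ 0.893500
step 4 [2y] swap r/2=1333/36289: DF=(1 − 1333/36289·(0.953000+0.915700+0.893500))/(1+1333/36289) = 8667/10000 ≈ 0.866700
step 5 [2.5y] swap r/2=1364/44925: DF=(1 − 1364/44925·(0.953000+0.915700+0.893500+0.866700))/(1+1364/44925) = 2159/2500 ≈ 0.863600
step 6 [3y] bond c/2=7/400: DF=(3804907/4000000 − 7/400·(0.953000+0.915700+0.893500+0.866700+0.863600))/(1+7/400) = 536/625 ≈ 0.857600
step 7 [3.5y] zero: DF = P = 104/125 ≈ 0.832000

1 1/2 953/1000
2 1 9157/10000
3 3/2 1787/2000
4 2 8667/10000
5 5/2 2159/2500
6 3 536/625
7 7/2 104/125
DF(2y) is solved at step 4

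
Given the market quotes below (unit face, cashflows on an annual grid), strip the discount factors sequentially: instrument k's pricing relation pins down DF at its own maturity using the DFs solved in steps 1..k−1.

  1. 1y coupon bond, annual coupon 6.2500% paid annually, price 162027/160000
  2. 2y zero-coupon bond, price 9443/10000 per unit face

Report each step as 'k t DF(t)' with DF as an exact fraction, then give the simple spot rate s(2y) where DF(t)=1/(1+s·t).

1 1 9531/10000
2 2 9443/10000
s(2y) = (1/(9443/10000) − 1)/(2) = 557/18886 ≈ 2.9493%

step 1 [1y] bond c/1=1/16: DF=(162027/160000 − 1/16·(0))/(1+1/16) = 9531/10000 ≈ 0.953100
step 2 [2y] zero: DF = P = 9443/10000 ≈ 0.944300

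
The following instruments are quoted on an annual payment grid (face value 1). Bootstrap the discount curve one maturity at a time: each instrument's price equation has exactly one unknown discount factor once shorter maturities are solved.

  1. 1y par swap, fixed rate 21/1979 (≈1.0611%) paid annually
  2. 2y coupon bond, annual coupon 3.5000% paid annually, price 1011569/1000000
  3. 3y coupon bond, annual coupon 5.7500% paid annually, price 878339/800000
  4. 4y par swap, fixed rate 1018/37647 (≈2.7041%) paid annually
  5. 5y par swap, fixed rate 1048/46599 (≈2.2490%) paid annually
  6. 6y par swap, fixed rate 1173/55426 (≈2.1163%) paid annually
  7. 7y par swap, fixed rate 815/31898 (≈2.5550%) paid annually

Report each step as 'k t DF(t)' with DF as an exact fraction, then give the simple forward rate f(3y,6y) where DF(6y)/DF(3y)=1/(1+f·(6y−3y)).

1 1 1979/2000
2 2 9439/10000
3 3 9331/10000
4 4 4491/5000
5 5 1119/1250
6 6 8827/10000
7 7 837/1000
f(3y,6y) = ((9331/10000)/(8827/10000) − 1)/(3) = 24/1261 ≈ 1.9033%

step 1 [1y] swap r/1=21/1979: DF=(1 − 21/1979·(0))/(1+21/1979) = 1979/2000 ≈ 0.989500
step 2 [2y] bond c/1=7/200: DF=(1011569/1000000 − 7/200·(0.989500))/(1+7/200) = 9439/10000 ≈ 0.943900
step 3 [3y] bond c/1=23/400: DF=(878339/800000 − 23/400·(0.989500+0.943900))/(1+23/400) = 9331/10000 ≈ 0.933100
step 4 [4y] swap r/1=1018/37647: DF=(1 − 1018/37647·(0.989500+0.943900+0.933100))/(1+1018/37647) = 4491/5000 ≈ 0.898200
step 5 [5y] swap r/1=1048/46599: DF=(1 − 1048/46599·(0.989500+0.943900+0.933100+0.898200))/(1+1048/46599) = 1119/1250 ≈ 0.895200
step 6 [6y] swap r/1=1173/55426: DF=(1 − 1173/55426·(0.989500+0.943900+0.933100+0.898200+0.895200))/(1+1173/55426) = 8827/10000 ≈ 0.882700
step 7 [7y] swap r/1=815/31898: DF=(1 − 815/31898·(0.989500+0.943900+0.933100+0.898200+0.895200+0.882700))/(1+815/31898) = 837/1000 ≈ 0.837000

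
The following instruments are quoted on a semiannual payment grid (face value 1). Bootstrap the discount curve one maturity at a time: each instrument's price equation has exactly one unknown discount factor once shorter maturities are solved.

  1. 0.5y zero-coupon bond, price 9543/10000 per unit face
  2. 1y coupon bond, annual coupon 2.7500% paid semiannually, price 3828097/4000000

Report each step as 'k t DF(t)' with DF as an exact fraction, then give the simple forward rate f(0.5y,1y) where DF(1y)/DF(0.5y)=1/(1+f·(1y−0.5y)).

1 1/2 9543/10000
2 1 9311/10000
f(0.5y,1y) = ((9543/10000)/(9311/10000) − 1)/(1/2) = 464/9311 ≈ 4.9834%

step 1 [0.5y] zero: DF = P = 9543/10000 ≈ 0.954300
step 2 [1y] bond c/2=11/800: DF=(3828097/4000000 − 11/800·(0.954300))/(1+11/800) = 9311/10000 ≈ 0.931100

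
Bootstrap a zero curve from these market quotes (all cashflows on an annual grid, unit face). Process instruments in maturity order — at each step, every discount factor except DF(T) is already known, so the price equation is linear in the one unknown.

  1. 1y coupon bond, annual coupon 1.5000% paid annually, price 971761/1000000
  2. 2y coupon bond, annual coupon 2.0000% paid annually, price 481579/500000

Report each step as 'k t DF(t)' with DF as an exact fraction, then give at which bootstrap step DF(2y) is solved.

step 1 [1y] bond c/1=3/200: DF=(971761/1000000 − 3/200·(0))/(1+3/200) = 4787/5000 ≈ 0.957400
step 2 [2y] bond c/1=1/50: DF=(481579/500000 − 1/50·(0.957400))/(1+1/50) = 1851/2000 ≈ 0.925500

1 1 4787/5000
2 2 1851/2000
DF(2y) is solved at step 2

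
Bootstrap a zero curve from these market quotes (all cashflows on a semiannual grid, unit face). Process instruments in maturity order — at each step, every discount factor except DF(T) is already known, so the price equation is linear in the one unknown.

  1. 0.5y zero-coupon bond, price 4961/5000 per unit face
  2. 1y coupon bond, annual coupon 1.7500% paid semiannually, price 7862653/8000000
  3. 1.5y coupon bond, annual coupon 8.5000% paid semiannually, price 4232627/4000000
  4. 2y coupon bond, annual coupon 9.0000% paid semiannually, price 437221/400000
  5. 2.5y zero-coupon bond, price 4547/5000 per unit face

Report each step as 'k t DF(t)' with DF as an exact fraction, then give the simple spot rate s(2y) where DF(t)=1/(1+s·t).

step 1 [0.5y] zero: DF = P = 4961/5000 ≈ 0.992200
step 2 [1y] bond c/2=7/800: DF=(7862653/8000000 − 7/800·(0.992200))/(1+7/800) = 9657/10000 ≈ 0.965700
step 3 [1.5y] bond c/2=17/400: DF=(4232627/4000000 − 17/400·(0.992200+0.965700))/(1+17/400) = 1169/1250 ≈ 0.935200
step 4 [2y] bond c/2=9/200: DF=(437221/400000 − 9/200·(0.992200+0.965700+0.935200))/(1+9/200) = 4607/5000 ≈ 0.921400
step 5 [2.5y] zero: DF = P = 4547/5000 ≈ 0.909400

1 1/2 4961/5000
2 1 9657/10000
3 3/2 1169/1250
4 2 4607/5000
5 5/2 4547/5000
s(2y) = (1/(4607/5000) − 1)/(2) = 393/9214 ≈ 4.2652%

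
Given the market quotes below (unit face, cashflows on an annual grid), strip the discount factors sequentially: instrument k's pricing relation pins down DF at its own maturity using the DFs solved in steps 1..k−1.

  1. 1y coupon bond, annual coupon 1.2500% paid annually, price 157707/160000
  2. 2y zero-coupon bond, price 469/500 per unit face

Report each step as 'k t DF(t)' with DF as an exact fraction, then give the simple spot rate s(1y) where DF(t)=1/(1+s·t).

step 1 [1y] bond c/1=1/80: DF=(157707/160000 − 1/80·(0))/(1+1/80) = 1947/2000 ≈ 0.973500
step 2 [2y] zero: DF = P = 469/500 ≈ 0.938000

1 1 1947/2000
2 2 469/500
s(1y) = (1/(1947/2000) − 1)/(1) = 53/1947 ≈ 2.7221%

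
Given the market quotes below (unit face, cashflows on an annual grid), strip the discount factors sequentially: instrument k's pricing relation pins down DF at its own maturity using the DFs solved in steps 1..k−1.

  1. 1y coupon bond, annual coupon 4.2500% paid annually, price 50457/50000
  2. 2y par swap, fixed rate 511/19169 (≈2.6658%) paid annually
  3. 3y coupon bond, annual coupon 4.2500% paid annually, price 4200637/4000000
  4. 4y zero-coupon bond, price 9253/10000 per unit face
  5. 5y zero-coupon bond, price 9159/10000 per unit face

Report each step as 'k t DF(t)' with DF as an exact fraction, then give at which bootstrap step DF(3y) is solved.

step 1 [1y] bond c/1=17/400: DF=(50457/50000 − 17/400·(0))/(1+17/400) = 121/125 ≈ 0.968000
step 2 [2y] swap r/1=511/19169: DF=(1 − 511/19169·(0.968000))/(1+511/19169) = 9489/10000 ≈ 0.948900
step 3 [3y] bond c/1=17/400: DF=(4200637/4000000 − 17/400·(0.968000+0.948900))/(1+17/400) = 2323/2500 ≈ 0.929200
step 4 [4y] zero: DF = P = 9253/10000 ≈ 0.925300
step 5 [5y] zero: DF = P = 9159/10000 ≈ 0.915900

1 1 121/125
2 2 9489/10000
3 3 2323/2500
4 4 9253/10000
5 5 9159/10000
DF(3y) is solved at step 3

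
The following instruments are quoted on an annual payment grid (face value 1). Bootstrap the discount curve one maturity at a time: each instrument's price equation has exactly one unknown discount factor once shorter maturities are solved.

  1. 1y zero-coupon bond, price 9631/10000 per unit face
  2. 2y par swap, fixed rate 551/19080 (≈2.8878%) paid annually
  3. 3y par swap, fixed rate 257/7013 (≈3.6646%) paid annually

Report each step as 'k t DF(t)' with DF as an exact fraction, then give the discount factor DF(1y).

step 1 [1y] zero: DF = P = 9631/10000 ≈ 0.963100
step 2 [2y] swap r/1=551/19080: DF=(1 − 551/19080·(0.963100))/(1+551/19080) = 9449/10000 ≈ 0.944900
step 3 [3y] swap r/1=257/7013: DF=(1 − 257/7013·(0.963100+0.944900))/(1+257/7013) = 2243/2500 ≈ 0.897200

1 1 9631/10000
2 2 9449/10000
3 3 2243/2500
DF(1y) = 9631/10000 ≈ 0.963100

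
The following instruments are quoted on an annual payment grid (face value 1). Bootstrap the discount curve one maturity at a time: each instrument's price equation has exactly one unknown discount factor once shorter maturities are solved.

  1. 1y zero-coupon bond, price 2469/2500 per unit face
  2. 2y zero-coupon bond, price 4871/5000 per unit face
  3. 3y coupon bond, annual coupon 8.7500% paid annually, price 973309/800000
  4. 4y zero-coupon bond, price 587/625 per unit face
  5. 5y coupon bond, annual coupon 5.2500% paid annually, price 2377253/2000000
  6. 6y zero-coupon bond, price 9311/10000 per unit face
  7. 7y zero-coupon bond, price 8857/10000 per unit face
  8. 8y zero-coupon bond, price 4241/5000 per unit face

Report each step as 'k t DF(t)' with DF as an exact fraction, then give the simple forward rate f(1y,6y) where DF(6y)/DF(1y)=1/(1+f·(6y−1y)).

step 1 [1y] zero: DF = P = 2469/2500 ≈ 0.987600
step 2 [2y] zero: DF = P = 4871/5000 ≈ 0.974200
step 3 [3y] bond c/1=7/80: DF=(973309/800000 − 7/80·(0.987600+0.974200))/(1+7/80) = 9609/10000 ≈ 0.960900
step 4 [4y] zero: DF = P = 587/625 ≈ 0.939200
step 5 [5y] bond c/1=21/400: DF=(2377253/2000000 − 21/400·(0.987600+0.974200+0.960900+0.939200))/(1+21/400) = 9367/10000 ≈ 0.936700
step 6 [6y] zero: DF = P = 9311/10000 ≈ 0.931100
step 7 [7y] zero: DF = P = 8857/10000 ≈ 0.885700
step 8 [8y] zero: DF = P = 4241/5000 ≈ 0.848200

1 1 2469/2500
2 2 4871/5000
3 3 9609/10000
4 4 587/625
5 5 9367/10000
6 6 9311/10000
7 7 8857/10000
8 8 4241/5000
f(1y,6y) = ((2469/2500)/(9311/10000) − 1)/(5) = 113/9311 ≈ 1.2136%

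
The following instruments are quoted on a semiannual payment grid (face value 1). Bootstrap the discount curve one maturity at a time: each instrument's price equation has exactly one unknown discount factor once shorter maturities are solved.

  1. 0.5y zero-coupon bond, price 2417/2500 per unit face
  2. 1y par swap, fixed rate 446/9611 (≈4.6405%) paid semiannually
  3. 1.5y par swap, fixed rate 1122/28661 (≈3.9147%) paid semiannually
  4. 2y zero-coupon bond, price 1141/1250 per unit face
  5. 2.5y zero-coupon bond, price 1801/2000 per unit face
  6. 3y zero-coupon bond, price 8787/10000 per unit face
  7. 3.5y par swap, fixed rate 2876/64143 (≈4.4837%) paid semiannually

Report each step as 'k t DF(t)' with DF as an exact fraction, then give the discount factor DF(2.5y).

step 1 [0.5y] zero: DF = P = 2417/2500 ≈ 0.966800
step 2 [1y] swap r/2=223/9611: DF=(1 − 223/9611·(0.966800))/(1+223/9611) = 4777/5000 ≈ 0.955400
step 3 [1.5y] swap r/2=561/28661: DF=(1 − 561/28661·(0.966800+0.955400))/(1+561/28661) = 9439/10000 ≈ 0.943900
step 4 [2y] zero: DF = P = 1141/1250 ≈ 0.912800
step 5 [2.5y] zero: DF = P = 1801/2000 ≈ 0.900500
step 6 [3y] zero: DF = P = 8787/10000 ≈ 0.878700
step 7 [3.5y] swap r/2=1438/64143: DF=(1 − 1438/64143·(0.966800+0.955400+0.943900+0.912800+0.900500+0.878700))/(1+1438/64143) = 4281/5000 ≈ 0.856200

1 1/2 2417/2500
2 1 4777/5000
3 3/2 9439/10000
4 2 1141/1250
5 5/2 1801/2000
6 3 8787/10000
7 7/2 4281/5000
DF(2.5y) = 1801/2000 ≈ 0.900500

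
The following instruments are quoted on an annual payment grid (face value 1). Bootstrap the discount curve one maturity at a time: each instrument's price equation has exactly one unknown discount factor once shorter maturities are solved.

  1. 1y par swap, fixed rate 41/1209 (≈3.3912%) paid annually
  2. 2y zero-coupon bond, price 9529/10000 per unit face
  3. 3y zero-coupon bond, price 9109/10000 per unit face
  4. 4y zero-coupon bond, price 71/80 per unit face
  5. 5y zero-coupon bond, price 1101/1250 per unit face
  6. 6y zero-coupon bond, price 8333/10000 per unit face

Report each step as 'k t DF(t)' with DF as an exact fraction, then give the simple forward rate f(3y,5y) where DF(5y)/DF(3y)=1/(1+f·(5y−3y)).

1 1 1209/1250
2 2 9529/10000
3 3 9109/10000
4 4 71/80
5 5 1101/1250
6 6 8333/10000
f(3y,5y) = ((9109/10000)/(1101/1250) − 1)/(2) = 301/17616 ≈ 1.7087%

step 1 [1y] swap r/1=41/1209: DF=(1 − 41/1209·(0))/(1+41/1209) = 1209/1250 ≈ 0.967200
step 2 [2y] zero: DF = P = 9529/10000 ≈ 0.952900
step 3 [3y] zero: DF = P = 9109/10000 ≈ 0.910900
step 4 [4y] zero: DF = P = 71/80 ≈ 0.887500
step 5 [5y] zero: DF = P = 1101/1250 ≈ 0.880800
step 6 [6y] zero: DF = P = 8333/10000 ≈ 0.833300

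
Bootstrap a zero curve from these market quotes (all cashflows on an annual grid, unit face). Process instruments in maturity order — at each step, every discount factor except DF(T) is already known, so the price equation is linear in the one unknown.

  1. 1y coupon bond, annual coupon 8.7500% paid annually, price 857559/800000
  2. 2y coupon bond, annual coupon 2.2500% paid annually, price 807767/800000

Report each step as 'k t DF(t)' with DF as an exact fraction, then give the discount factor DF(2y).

step 1 [1y] bond c/1=7/80: DF=(857559/800000 − 7/80·(0))/(1+7/80) = 9857/10000 ≈ 0.985700
step 2 [2y] bond c/1=9/400: DF=(807767/800000 − 9/400·(0.985700))/(1+9/400) = 4829/5000 ≈ 0.965800

1 1 9857/10000
2 2 4829/5000
DF(2y) = 4829/5000 ≈ 0.965800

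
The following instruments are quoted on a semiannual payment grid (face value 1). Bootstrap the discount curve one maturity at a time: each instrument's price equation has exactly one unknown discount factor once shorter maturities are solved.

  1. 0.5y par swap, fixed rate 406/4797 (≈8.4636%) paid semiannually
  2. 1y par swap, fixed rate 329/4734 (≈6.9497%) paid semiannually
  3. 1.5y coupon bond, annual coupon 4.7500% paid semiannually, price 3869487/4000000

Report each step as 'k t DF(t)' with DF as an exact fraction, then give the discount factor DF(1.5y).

1 1/2 4797/5000
2 1 4671/5000
3 3/2 901/1000
DF(1.5y) = 901/1000 ≈ 0.901000

step 1 [0.5y] swap r/2=203/4797: DF=(1 − 203/4797·(0))/(1+203/4797) = 4797/5000 ≈ 0.959400
step 2 [1y] swap r/2=329/9468: DF=(1 − 329/9468·(0.959400))/(1+329/9468) = 4671/5000 ≈ 0.934200
step 3 [1.5y] bond c/2=19/800: DF=(3869487/4000000 − 19/800·(0.959400+0.934200))/(1+19/800) = 901/1000 ≈ 0.901000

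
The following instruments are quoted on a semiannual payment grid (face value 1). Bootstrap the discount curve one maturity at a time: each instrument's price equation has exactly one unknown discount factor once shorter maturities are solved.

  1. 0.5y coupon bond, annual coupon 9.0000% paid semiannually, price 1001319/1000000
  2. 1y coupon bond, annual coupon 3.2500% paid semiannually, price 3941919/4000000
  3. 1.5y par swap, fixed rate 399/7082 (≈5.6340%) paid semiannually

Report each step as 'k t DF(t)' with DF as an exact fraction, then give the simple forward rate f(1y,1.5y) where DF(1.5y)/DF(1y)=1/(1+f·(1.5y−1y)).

step 1 [0.5y] bond c/2=9/200: DF=(1001319/1000000 − 9/200·(0))/(1+9/200) = 4791/5000 ≈ 0.958200
step 2 [1y] bond c/2=13/800: DF=(3941919/4000000 − 13/800·(0.958200))/(1+13/800) = 1193/1250 ≈ 0.954400
step 3 [1.5y] swap r/2=399/14164: DF=(1 − 399/14164·(0.958200+0.954400))/(1+399/14164) = 4601/5000 ≈ 0.920200

1 1/2 4791/5000
2 1 1193/1250
3 3/2 4601/5000
f(1y,1.5y) = ((1193/1250)/(4601/5000) − 1)/(1/2) = 342/4601 ≈ 7.4332%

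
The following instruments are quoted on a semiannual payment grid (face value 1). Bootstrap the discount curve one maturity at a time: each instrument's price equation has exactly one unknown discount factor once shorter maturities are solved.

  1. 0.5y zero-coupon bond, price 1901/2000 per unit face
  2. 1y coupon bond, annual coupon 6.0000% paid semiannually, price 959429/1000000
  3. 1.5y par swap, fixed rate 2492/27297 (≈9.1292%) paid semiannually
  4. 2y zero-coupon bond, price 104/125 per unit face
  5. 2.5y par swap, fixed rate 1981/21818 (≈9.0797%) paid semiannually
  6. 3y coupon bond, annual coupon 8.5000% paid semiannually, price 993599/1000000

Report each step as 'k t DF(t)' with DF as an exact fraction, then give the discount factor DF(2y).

1 1/2 1901/2000
2 1 4519/5000
3 3/2 4377/5000
4 2 104/125
5 5/2 8019/10000
6 3 969/1250
DF(2y) = 104/125 ≈ 0.832000

step 1 [0.5y] zero: DF = P = 1901/2000 ≈ 0.950500
step 2 [1y] bond c/2=3/100: DF=(959429/1000000 − 3/100·(0.950500))/(1+3/100) = 4519/5000 ≈ 0.903800
step 3 [1.5y] swap r/2=1246/27297: DF=(1 − 1246/27297·(0.950500+0.903800))/(1+1246/27297) = 4377/5000 ≈ 0.875400
step 4 [2y] zero: DF = P = 104/125 ≈ 0.832000
step 5 [2.5y] swap r/2=1981/43636: DF=(1 − 1981/43636·(0.950500+0.903800+0.875400+0.832000))/(1+1981/43636) = 8019/10000 ≈ 0.801900
step 6 [3y] bond c/2=17/400: DF=(993599/1000000 − 17/400·(0.950500+0.903800+0.875400+0.832000+0.801900))/(1+17/400) = 969/1250 ≈ 0.775200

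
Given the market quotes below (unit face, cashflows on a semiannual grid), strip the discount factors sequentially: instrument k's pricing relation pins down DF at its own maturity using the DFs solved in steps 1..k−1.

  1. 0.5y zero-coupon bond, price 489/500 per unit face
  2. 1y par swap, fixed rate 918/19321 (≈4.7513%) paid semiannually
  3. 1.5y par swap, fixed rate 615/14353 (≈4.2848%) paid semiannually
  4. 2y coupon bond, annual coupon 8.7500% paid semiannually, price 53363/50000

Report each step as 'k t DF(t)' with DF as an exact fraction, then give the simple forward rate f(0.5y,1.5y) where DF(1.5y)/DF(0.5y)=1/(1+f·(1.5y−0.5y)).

1 1/2 489/500
2 1 9541/10000
3 3/2 1877/2000
4 2 4511/5000
f(0.5y,1.5y) = ((489/500)/(1877/2000) − 1)/(1) = 79/1877 ≈ 4.2088%

step 1 [0.5y] zero: DF = P = 489/500 ≈ 0.978000
step 2 [1y] swap r/2=459/19321: DF=(1 − 459/19321·(0.978000))/(1+459/19321) = 9541/10000 ≈ 0.954100
step 3 [1.5y] swap r/2=615/28706: DF=(1 − 615/28706·(0.978000+0.954100))/(1+615/28706) = 1877/2000 ≈ 0.938500
step 4 [2y] bond c/2=7/160: DF=(53363/50000 − 7/160·(0.978000+0.954100+0.938500))/(1+7/160) = 4511/5000 ≈ 0.902200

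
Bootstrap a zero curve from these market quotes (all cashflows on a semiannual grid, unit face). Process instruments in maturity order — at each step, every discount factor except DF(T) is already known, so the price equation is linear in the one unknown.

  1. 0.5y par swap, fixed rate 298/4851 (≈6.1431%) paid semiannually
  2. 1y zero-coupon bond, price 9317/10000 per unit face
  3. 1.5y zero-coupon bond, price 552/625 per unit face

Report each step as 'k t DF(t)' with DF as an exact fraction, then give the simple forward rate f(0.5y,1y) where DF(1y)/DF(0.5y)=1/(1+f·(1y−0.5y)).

step 1 [0.5y] swap r/2=149/4851: DF=(1 − 149/4851·(0))/(1+149/4851) = 4851/5000 ≈ 0.970200
step 2 [1y] zero: DF = P = 9317/10000 ≈ 0.931700
step 3 [1.5y] zero: DF = P = 552/625 ≈ 0.883200

1 1/2 4851/5000
2 1 9317/10000
3 3/2 552/625
f(0.5y,1y) = ((4851/5000)/(9317/10000) − 1)/(1/2) = 10/121 ≈ 8.2645%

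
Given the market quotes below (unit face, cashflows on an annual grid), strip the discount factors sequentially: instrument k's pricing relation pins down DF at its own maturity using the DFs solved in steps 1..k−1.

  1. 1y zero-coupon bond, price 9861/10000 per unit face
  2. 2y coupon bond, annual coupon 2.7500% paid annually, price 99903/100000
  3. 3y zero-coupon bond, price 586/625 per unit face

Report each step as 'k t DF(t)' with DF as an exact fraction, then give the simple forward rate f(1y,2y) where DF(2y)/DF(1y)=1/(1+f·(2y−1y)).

step 1 [1y] zero: DF = P = 9861/10000 ≈ 0.986100
step 2 [2y] bond c/1=11/400: DF=(99903/100000 − 11/400·(0.986100))/(1+11/400) = 9459/10000 ≈ 0.945900
step 3 [3y] zero: DF = P = 586/625 ≈ 0.937600

1 1 9861/10000
2 2 9459/10000
3 3 586/625
f(1y,2y) = ((9861/10000)/(9459/10000) − 1)/(1) = 134/3153 ≈ 4.2499%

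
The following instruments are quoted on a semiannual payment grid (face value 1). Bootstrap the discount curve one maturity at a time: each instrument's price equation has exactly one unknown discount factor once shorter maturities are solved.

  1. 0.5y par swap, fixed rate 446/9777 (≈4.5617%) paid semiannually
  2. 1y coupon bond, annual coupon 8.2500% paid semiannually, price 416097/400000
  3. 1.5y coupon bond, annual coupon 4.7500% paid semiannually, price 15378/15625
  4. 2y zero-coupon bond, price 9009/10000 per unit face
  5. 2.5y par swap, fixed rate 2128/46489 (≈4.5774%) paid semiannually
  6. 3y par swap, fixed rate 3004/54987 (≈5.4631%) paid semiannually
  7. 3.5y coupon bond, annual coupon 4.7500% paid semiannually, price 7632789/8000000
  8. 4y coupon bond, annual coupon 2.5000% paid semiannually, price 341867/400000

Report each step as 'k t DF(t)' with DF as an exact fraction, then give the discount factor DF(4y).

step 1 [0.5y] swap r/2=223/9777: DF=(1 − 223/9777·(0))/(1+223/9777) = 9777/10000 ≈ 0.977700
step 2 [1y] bond c/2=33/800: DF=(416097/400000 − 33/800·(0.977700))/(1+33/800) = 9603/10000 ≈ 0.960300
step 3 [1.5y] bond c/2=19/800: DF=(15378/15625 − 19/800·(0.977700+0.960300))/(1+19/800) = 2291/2500 ≈ 0.916400
step 4 [2y] zero: DF = P = 9009/10000 ≈ 0.900900
step 5 [2.5y] swap r/2=1064/46489: DF=(1 − 1064/46489·(0.977700+0.960300+0.916400+0.900900))/(1+1064/46489) = 1117/1250 ≈ 0.893600
step 6 [3y] swap r/2=1502/54987: DF=(1 − 1502/54987·(0.977700+0.960300+0.916400+0.900900+0.893600))/(1+1502/54987) = 4249/5000 ≈ 0.849800
step 7 [3.5y] bond c/2=19/800: DF=(7632789/8000000 − 19/800·(0.977700+0.960300+0.916400+0.900900+0.893600+0.849800))/(1+19/800) = 2011/2500 ≈ 0.804400
step 8 [4y] bond c/2=1/80: DF=(341867/400000 − 1/80·(0.977700+0.960300+0.916400+0.900900+0.893600+0.849800+0.804400))/(1+1/80) = 7663/10000 ≈ 0.766300

1 1/2 9777/10000
2 1 9603/10000
3 3/2 2291/2500
4 2 9009/10000
5 5/2 1117/1250
6 3 4249/5000
7 7/2 2011/2500
8 4 7663/10000
DF(4y) = 7663/10000 ≈ 0.766300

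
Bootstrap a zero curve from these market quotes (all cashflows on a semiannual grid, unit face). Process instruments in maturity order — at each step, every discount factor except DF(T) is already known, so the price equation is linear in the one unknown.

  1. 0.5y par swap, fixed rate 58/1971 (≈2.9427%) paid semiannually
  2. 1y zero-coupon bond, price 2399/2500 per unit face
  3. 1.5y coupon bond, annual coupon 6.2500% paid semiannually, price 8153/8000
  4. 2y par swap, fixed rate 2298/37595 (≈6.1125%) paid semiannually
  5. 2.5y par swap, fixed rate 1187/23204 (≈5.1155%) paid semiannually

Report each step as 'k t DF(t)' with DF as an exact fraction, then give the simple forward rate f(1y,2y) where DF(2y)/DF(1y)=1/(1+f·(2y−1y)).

step 1 [0.5y] swap r/2=29/1971: DF=(1 − 29/1971·(0))/(1+29/1971) = 1971/2000 ≈ 0.985500
step 2 [1y] zero: DF = P = 2399/2500 ≈ 0.959600
step 3 [1.5y] bond c/2=1/32: DF=(8153/8000 − 1/32·(0.985500+0.959600))/(1+1/32) = 9293/10000 ≈ 0.929300
step 4 [2y] swap r/2=1149/37595: DF=(1 − 1149/37595·(0.985500+0.959600+0.929300))/(1+1149/37595) = 8851/10000 ≈ 0.885100
step 5 [2.5y] swap r/2=1187/46408: DF=(1 − 1187/46408·(0.985500+0.959600+0.929300+0.885100))/(1+1187/46408) = 8813/10000 ≈ 0.881300

1 1/2 1971/2000
2 1 2399/2500
3 3/2 9293/10000
4 2 8851/10000
5 5/2 8813/10000
f(1y,2y) = ((2399/2500)/(8851/10000) − 1)/(1) = 745/8851 ≈ 8.4171%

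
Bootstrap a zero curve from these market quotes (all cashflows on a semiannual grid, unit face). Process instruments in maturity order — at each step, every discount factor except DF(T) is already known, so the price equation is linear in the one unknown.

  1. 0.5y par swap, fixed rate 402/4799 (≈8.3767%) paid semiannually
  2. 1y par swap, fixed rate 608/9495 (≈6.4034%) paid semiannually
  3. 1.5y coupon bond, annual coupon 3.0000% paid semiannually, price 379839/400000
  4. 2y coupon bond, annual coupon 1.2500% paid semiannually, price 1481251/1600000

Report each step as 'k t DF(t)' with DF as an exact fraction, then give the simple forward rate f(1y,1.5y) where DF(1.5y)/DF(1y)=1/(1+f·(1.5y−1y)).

1 1/2 4799/5000
2 1 587/625
3 3/2 363/400
4 2 4513/5000
f(1y,1.5y) = ((587/625)/(363/400) − 1)/(1/2) = 634/9075 ≈ 6.9862%

step 1 [0.5y] swap r/2=201/4799: DF=(1 − 201/4799·(0))/(1+201/4799) = 4799/5000 ≈ 0.959800
step 2 [1y] swap r/2=304/9495: DF=(1 − 304/9495·(0.959800))/(1+304/9495) = 587/625 ≈ 0.939200
step 3 [1.5y] bond c/2=3/200: DF=(379839/400000 − 3/200·(0.959800+0.939200))/(1+3/200) = 363/400 ≈ 0.907500
step 4 [2y] bond c/2=1/160: DF=(1481251/1600000 − 1/160·(0.959800+0.939200+0.907500))/(1+1/160) = 4513/5000 ≈ 0.902600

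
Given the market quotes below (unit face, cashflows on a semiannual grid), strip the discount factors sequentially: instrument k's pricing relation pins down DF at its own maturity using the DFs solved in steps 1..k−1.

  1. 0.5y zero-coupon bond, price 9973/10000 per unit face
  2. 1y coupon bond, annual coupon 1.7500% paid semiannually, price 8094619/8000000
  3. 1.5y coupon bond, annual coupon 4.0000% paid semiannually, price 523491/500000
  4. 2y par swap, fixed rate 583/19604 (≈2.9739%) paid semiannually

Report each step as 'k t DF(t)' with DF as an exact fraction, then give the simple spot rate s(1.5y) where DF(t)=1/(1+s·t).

step 1 [0.5y] zero: DF = P = 9973/10000 ≈ 0.997300
step 2 [1y] bond c/2=7/800: DF=(8094619/8000000 − 7/800·(0.997300))/(1+7/800) = 1243/1250 ≈ 0.994400
step 3 [1.5y] bond c/2=1/50: DF=(523491/500000 − 1/50·(0.997300+0.994400))/(1+1/50) = 4937/5000 ≈ 0.987400
step 4 [2y] swap r/2=583/39208: DF=(1 − 583/39208·(0.997300+0.994400+0.987400))/(1+583/39208) = 9417/10000 ≈ 0.941700

1 1/2 9973/10000
2 1 1243/1250
3 3/2 4937/5000
4 2 9417/10000
s(1.5y) = (1/(4937/5000) − 1)/(3/2) = 42/4937 ≈ 0.8507%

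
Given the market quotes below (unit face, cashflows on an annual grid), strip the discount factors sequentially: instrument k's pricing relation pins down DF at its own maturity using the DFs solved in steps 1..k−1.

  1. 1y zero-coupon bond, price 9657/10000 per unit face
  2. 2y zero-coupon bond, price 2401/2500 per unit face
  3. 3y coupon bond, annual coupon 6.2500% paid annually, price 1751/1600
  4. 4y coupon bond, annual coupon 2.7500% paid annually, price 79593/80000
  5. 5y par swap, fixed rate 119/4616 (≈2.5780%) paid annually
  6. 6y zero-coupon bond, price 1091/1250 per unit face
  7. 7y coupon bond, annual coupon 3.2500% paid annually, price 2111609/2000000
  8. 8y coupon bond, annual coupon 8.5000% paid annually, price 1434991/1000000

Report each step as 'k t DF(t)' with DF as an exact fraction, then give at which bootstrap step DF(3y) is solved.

step 1 [1y] zero: DF = P = 9657/10000 ≈ 0.965700
step 2 [2y] zero: DF = P = 2401/2500 ≈ 0.960400
step 3 [3y] bond c/1=1/16: DF=(1751/1600 − 1/16·(0.965700+0.960400))/(1+1/16) = 9167/10000 ≈ 0.916700
step 4 [4y] bond c/1=11/400: DF=(79593/80000 − 11/400·(0.965700+0.960400+0.916700))/(1+11/400) = 4461/5000 ≈ 0.892200
step 5 [5y] swap r/1=119/4616: DF=(1 − 119/4616·(0.965700+0.960400+0.916700+0.892200))/(1+119/4616) = 881/1000 ≈ 0.881000
step 6 [6y] zero: DF = P = 1091/1250 ≈ 0.872800
step 7 [7y] bond c/1=13/400: DF=(2111609/2000000 − 13/400·(0.965700+0.960400+0.916700+0.892200+0.881000+0.872800))/(1+13/400) = 4249/5000 ≈ 0.849800
step 8 [8y] bond c/1=17/200: DF=(1434991/1000000 − 17/200·(0.965700+0.960400+0.916700+0.892200+0.881000+0.872800+0.849800))/(1+17/200) = 413/500 ≈ 0.826000

1 1 9657/10000
2 2 2401/2500
3 3 9167/10000
4 4 4461/5000
5 5 881/1000
6 6 1091/1250
7 7 4249/5000
8 8 413/500
DF(3y) is solved at step 3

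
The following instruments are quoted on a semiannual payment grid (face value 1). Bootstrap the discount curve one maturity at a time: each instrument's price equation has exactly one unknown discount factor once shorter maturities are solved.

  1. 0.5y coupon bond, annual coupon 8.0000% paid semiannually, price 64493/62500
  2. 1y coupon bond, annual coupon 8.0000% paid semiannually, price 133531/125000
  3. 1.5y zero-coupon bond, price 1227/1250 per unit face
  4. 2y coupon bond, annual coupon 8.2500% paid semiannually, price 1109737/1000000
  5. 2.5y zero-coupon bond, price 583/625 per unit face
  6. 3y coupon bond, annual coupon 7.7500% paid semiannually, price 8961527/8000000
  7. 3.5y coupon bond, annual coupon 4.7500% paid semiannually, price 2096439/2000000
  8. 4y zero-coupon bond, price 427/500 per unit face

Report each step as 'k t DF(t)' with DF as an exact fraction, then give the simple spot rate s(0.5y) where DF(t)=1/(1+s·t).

1 1/2 4961/5000
2 1 989/1000
3 3/2 1227/1250
4 2 2371/2500
5 5/2 583/625
6 3 8977/10000
7 7/2 8907/10000
8 4 427/500
s(0.5y) = (1/(4961/5000) − 1)/(1/2) = 78/4961 ≈ 1.5723%

step 1 [0.5y] bond c/2=1/25: DF=(64493/62500 − 1/25·(0))/(1+1/25) = 4961/5000 ≈ 0.992200
step 2 [1y] bond c/2=1/25: DF=(133531/125000 − 1/25·(0.992200))/(1+1/25) = 989/1000 ≈ 0.989000
step 3 [1.5y] zero: DF = P = 1227/1250 ≈ 0.981600
step 4 [2y] bond c/2=33/800: DF=(1109737/1000000 − 33/800·(0.992200+0.989000+0.981600))/(1+33/800) = 2371/2500 ≈ 0.948400
step 5 [2.5y] zero: DF = P = 583/625 ≈ 0.932800
step 6 [3y] bond c/2=31/800: DF=(8961527/8000000 − 31/800·(0.992200+0.989000+0.981600+0.948400+0.932800))/(1+31/800) = 8977/10000 ≈ 0.897700
step 7 [3.5y] bond c/2=19/800: DF=(2096439/2000000 − 19/800·(0.992200+0.989000+0.981600+0.948400+0.932800+0.897700))/(1+19/800) = 8907/10000 ≈ 0.890700
step 8 [4y] zero: DF = P = 427/500 ≈ 0.854000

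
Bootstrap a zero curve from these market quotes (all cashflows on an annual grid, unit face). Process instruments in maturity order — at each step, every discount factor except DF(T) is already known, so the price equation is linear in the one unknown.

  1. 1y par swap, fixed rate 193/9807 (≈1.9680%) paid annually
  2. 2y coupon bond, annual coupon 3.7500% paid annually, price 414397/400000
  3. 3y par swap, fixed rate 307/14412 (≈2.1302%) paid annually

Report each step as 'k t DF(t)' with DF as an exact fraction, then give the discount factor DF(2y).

step 1 [1y] swap r/1=193/9807: DF=(1 − 193/9807·(0))/(1+193/9807) = 9807/10000 ≈ 0.980700
step 2 [2y] bond c/1=3/80: DF=(414397/400000 − 3/80·(0.980700))/(1+3/80) = 9631/10000 ≈ 0.963100
step 3 [3y] swap r/1=307/14412: DF=(1 − 307/14412·(0.980700+0.963100))/(1+307/14412) = 4693/5000 ≈ 0.938600

1 1 9807/10000
2 2 9631/10000
3 3 4693/5000
DF(2y) = 9631/10000 ≈ 0.963100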